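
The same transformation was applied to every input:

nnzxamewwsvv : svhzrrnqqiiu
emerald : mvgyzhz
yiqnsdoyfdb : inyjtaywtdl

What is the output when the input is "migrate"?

In each case the input is transformed by: move the first 3 characters to the end (rotate left by 3), then shift every letter 5 places backward in the alphabet (wrapping around).
So "migrate" becomes "mvozhdb".

mvozhdb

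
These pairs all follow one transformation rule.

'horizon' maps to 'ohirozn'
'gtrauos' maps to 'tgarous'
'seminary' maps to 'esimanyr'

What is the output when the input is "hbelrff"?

The transformation: swap each adjacent pair of characters (1↔2, 3↔4, ...).
On "hbelrff" that produces "bhlefrf".

bhlefrf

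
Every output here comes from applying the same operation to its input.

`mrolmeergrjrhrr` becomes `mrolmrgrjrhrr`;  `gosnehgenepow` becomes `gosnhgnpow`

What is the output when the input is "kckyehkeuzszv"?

kckyhkuzszv

The rule is to remove every "e".
Doing the same to "kckyehkeuzszv": "kckyhkuzszv".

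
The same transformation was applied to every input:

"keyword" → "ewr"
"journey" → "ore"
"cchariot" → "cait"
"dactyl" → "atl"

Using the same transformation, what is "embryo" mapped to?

Each output is the input with this applied: keep every other character starting from the second (positions 2nd, 4th, 6th, ...).
"embryo" → "mro".

mro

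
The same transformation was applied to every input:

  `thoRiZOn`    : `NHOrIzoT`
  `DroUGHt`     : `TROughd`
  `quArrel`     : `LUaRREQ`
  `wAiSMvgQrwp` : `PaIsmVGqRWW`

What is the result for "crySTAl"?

The rule is to flip the case of every letter, then swap the first and last characters.
For "crySTAl", step one produces "CRYstaL"; step two turns that into "LRYstaC".

LRYstaC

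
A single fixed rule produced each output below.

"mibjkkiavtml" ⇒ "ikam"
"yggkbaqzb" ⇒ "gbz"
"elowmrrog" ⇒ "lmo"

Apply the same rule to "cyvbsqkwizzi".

The rule is to keep one character in every 3, starting at position 2 (positions 2nd, 5th, 8th, ...).
On "cyvbsqkwizzi" that produces "yswz".

yswz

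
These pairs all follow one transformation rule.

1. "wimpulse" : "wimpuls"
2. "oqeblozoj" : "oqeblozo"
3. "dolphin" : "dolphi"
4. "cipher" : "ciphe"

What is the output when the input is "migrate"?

migrat

The transformation: delete the last character.
Applying that to "migrate" gives "migrat".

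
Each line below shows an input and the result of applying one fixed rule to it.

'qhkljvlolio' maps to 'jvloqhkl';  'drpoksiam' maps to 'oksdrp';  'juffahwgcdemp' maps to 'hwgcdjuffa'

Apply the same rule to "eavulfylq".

Each output is the input with this applied: delete the last 3 characters, then swap the front and back halves of the string.
For "eavulfylq", step one produces "eavulf"; step two turns that into "ulfeav".

ulfeav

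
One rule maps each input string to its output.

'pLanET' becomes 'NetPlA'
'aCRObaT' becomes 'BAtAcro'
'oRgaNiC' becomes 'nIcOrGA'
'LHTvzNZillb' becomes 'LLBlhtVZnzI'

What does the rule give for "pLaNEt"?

neTPlA

The pattern: flip the case of every letter, then move the last 3 characters to the front (rotate right by 3).
Applying both steps to "pLaNEt": "PlAneT", then "neTPlA".
(Check on "LHTvzNZillb": → "lhtVZnzILLB" → "LLBlhtVZnzI" ✓)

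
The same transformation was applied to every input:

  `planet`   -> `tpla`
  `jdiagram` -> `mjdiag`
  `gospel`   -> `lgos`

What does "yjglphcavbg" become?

Rule — move the last 3 characters to the front (rotate right by 3), then delete the first 2 characters.
Applying that to "yjglphcavbg" gives "gyjglphca".

gyjglphca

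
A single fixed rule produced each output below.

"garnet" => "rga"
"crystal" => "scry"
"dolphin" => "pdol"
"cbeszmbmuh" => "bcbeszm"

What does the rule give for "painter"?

The transformation: delete the last 3 characters, then move the last character to the front.
On "painter" that produces "npai".

npai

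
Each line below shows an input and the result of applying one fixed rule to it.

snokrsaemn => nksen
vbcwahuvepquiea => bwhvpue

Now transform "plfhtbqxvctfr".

lhbxcf

Looking at the pairs, the operation is to keep every other character starting from the second (positions 2nd, 4th, 6th, ...).
For "plfhtbqxvctfr" the result is "lhbxcf".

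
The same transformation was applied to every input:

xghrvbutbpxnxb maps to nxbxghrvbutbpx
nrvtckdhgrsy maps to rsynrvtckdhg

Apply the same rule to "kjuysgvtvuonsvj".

The transformation: move the last 3 characters to the front (rotate right by 3).
"kjuysgvtvuonsvj" → "svjkjuysgvtvuon".

svjkjuysgvtvuon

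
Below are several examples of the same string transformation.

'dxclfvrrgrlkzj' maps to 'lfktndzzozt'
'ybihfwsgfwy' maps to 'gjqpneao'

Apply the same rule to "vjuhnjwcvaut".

Looking at the pairs, the operation is to shift every letter 8 places forward in the alphabet (wrapping around), then delete the last 3 characters.
For "vjuhnjwcvaut", step one produces "drcpvrekdicb"; step two turns that into "drcpvrekd".

drcpvrekd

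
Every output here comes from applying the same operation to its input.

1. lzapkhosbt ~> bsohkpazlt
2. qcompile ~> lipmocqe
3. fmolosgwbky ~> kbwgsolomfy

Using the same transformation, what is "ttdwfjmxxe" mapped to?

Each output is the input with this applied: move the last character to the front, then reverse the string.
On "ttdwfjmxxe" that produces "xxmjfwdtte".

xxmjfwdtte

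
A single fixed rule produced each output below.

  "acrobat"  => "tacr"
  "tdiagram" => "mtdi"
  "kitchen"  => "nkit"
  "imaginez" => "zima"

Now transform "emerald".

deme

In each case the input is transformed by: move the first 3 characters to the end (rotate left by 3), then keep only the last 4 characters.
For "emerald", step one produces "raldeme"; step two turns that into "deme".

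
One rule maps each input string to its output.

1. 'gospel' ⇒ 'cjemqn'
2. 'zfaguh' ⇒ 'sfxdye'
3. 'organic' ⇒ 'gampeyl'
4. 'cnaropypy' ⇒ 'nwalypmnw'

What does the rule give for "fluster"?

cpdjsqr

The pattern: shift every letter 2 places backward in the alphabet (wrapping around), then move the last 2 characters to the front (rotate right by 2).
On "fluster" that produces "cpdjsqr".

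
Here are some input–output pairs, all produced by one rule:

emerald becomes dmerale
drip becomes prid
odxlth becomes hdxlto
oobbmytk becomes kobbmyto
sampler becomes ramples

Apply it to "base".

easb

Each output is the input with this applied: swap the first and last characters.
For "base" the result is "easb".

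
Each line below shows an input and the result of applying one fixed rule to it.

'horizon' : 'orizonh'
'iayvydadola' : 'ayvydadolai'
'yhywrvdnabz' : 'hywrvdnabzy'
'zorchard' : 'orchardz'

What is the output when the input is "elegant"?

Looking at the pairs, the operation is to move the first character to the end.
Applying that to "elegant" gives "legante".

legante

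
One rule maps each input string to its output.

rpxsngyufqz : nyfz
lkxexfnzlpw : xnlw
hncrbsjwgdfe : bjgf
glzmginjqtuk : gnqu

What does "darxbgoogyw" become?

bogw

Rule — keep every other character starting from the first (positions 1st, 3rd, 5th, ...), then keep only the last 4 characters.
Doing the same to "darxbgoogyw": "bogw".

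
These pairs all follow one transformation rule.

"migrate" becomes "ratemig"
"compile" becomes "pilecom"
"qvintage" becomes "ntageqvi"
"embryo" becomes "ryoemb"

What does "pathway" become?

The pattern: move the first 3 characters to the end (rotate left by 3).
On "pathway" that produces "hwaypat".

hwaypat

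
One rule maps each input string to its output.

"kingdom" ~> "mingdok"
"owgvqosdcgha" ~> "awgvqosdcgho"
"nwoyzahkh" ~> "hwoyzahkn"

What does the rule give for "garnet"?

tarneg

What's happening: swap the first and last characters.
"garnet" → "tarneg".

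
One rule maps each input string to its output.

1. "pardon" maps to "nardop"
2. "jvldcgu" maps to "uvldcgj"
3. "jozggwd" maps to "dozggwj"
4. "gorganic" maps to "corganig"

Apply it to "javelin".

What's happening: swap the first and last characters.
Applying that to "javelin" gives "navelij".

navelij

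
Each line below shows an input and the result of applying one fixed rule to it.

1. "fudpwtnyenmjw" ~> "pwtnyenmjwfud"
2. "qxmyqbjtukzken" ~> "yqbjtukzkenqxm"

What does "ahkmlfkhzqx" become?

mlfkhzqxahk

What's happening: move the first 3 characters to the end (rotate left by 3).
Doing the same to "ahkmlfkhzqx": "mlfkhzqxahk".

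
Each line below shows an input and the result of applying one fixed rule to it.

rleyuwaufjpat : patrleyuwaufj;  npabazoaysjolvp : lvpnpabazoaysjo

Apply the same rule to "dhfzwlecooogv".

The pattern: move the last 3 characters to the front (rotate right by 3).
So "dhfzwlecooogv" becomes "ogvdhfzwlecoo".

ogvdhfzwlecoo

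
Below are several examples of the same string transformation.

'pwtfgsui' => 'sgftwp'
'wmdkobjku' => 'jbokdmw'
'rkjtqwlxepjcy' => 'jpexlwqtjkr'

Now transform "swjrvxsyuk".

Each output is the input with this applied: reverse the string, then delete the first 2 characters.
So "swjrvxsyuk" becomes "ysxvrjws".

ysxvrjws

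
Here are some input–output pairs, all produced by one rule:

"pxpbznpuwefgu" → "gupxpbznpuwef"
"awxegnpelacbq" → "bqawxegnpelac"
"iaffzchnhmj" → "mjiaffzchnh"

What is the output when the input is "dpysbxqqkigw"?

The rule is to move the last 2 characters to the front (rotate right by 2).
Doing the same to "dpysbxqqkigw": "gwdpysbxqqki".

gwdpysbxqqki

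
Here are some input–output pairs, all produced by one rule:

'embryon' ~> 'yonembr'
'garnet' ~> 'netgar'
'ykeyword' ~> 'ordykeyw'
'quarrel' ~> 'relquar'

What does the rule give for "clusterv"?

ervclust

Each output is the input with this applied: move the last 3 characters to the front (rotate right by 3).
On "clusterv" that produces "ervclust".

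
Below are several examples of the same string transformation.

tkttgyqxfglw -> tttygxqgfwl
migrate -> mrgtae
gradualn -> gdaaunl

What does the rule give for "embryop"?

erboyp

The pattern: swap each adjacent pair of characters (1↔2, 3↔4, ...), then delete the first character.
For "embryop", step one produces "merboyp"; step two turns that into "erboyp".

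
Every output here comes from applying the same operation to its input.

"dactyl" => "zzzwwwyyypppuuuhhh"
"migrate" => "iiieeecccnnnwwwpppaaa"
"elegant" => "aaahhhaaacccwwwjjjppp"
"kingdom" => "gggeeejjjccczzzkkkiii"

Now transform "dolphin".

The transformation: repeat every character 3 times, then shift every letter 4 places backward in the alphabet (wrapping around).
Starting from "dolphin": after the first operation, "dddooolllppphhhiiinnn"; after the second, "zzzkkkhhhllldddeeejjj".

zzzkkkhhhllldddeeejjj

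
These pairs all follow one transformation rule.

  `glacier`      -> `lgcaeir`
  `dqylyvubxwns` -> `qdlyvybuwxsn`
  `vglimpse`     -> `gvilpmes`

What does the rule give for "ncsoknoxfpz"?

Looking at the pairs, the operation is to swap each adjacent pair of characters (1↔2, 3↔4, ...).
Applying that to "ncsoknoxfpz" gives "cnosnkxopfz".

cnosnkxopfz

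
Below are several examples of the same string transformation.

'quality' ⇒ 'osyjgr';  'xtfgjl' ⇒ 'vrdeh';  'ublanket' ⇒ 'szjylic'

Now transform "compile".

amkngj

The pattern: shift every letter 2 places backward in the alphabet (wrapping around), then delete the last character.
On "compile": the first step gives "amkngjc", and the second then gives "amkngj".
(Check on "xtfgjl": → "vrdehj" → "vrdeh" ✓)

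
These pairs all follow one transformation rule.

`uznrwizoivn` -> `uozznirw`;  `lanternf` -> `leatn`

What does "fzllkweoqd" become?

fezwlkl

Each output is the input with this applied: delete the last 3 characters, then take characters alternately from the front and the back (1st, last, 2nd, 2nd-last, ...).
For "fzllkweoqd", step one produces "fzllkwe"; step two turns that into "fezwlkl".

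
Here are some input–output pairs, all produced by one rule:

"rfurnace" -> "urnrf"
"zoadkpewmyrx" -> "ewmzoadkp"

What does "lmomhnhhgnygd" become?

hgnlmomhnh

The pattern: delete the last 3 characters, then move the last 3 characters to the front (rotate right by 3).
Working it through for "lmomhnhhgnygd": intermediate "lmomhnhhgn", final "hgnlmomhnh".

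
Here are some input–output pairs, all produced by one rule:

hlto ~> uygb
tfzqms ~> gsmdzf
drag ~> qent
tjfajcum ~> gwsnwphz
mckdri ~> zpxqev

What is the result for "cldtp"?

pyqgc

In each case the input is transformed by: shift every letter 13 places forward in the alphabet (wrapping around) — i.e. ROT13.
Applying that to "cldtp" gives "pyqgc".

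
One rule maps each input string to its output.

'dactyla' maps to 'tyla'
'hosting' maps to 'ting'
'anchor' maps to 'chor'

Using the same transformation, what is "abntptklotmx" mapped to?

The rule is to keep only the last 4 characters.
On "abntptklotmx" that produces "otmx".

otmx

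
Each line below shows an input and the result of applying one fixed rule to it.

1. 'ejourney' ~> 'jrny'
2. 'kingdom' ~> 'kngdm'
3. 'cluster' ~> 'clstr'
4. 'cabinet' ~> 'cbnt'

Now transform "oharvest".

hrvst

In each case the input is transformed by: remove every vowel.
On "oharvest" that produces "hrvst".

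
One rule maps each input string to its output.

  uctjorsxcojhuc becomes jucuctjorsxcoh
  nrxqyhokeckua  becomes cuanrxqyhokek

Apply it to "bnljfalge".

agebnljfl

In each case the input is transformed by: move the last 3 characters to the front (rotate right by 3), then swap the first and last characters.
"bnljfalge" → "lgebnljfa" → "agebnljfl".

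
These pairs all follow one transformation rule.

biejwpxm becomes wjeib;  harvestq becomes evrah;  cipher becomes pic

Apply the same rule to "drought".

The pattern: reverse the string, then delete the first 3 characters.
Applying that to "drought" gives "uord".

uord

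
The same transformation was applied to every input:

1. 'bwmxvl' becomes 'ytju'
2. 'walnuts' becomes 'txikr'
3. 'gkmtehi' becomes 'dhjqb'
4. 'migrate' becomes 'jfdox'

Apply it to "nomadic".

Looking at the pairs, the operation is to delete the last 2 characters, then shift every letter 3 places backward in the alphabet (wrapping around).
Working it through for "nomadic": intermediate "nomad", final "kljxa".

kljxa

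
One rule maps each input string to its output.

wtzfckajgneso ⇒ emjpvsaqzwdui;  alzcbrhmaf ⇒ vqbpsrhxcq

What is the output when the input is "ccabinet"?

The pattern: shift every letter 10 places backward in the alphabet (wrapping around), then move the last character to the front.
"ccabinet" → "jssqrydu".
(Check on "wtzfckajgneso": → "mjpvsaqzwduie" → "emjpvsaqzwdui" ✓)

jssqrydu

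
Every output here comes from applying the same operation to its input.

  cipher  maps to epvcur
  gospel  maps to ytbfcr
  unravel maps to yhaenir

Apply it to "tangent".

ggnatra

The rule is to move the last character to the front, then shift every letter 13 places forward in the alphabet (wrapping around) — i.e. ROT13.
Starting from "tangent": after the first operation, "ttangen"; after the second, "ggnatra".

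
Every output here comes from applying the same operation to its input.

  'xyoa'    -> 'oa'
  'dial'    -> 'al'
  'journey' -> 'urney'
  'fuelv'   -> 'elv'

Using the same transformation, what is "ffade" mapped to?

ade

Each output is the input with this applied: delete the first 2 characters.
For "ffade" the result is "ade".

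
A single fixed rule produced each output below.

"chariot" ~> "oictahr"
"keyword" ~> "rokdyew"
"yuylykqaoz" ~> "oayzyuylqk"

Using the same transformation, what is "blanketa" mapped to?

tebaalkn

Rule — move the last 3 characters to the front (rotate right by 3), then swap each adjacent pair of characters (1↔2, 3↔4, ...).
For "blanketa", step one produces "etablank"; step two turns that into "tebaalkn".
(Check on "yuylykqaoz": → "aozyuylykq" → "oayzyuylqk" ✓)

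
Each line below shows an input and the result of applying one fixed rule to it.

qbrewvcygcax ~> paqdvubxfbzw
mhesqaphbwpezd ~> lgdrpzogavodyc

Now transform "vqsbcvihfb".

What's happening: shift every letter 1 place backward in the alphabet (wrapping around).
Applying that to "vqsbcvihfb" gives "uprabuhgea".

uprabuhgea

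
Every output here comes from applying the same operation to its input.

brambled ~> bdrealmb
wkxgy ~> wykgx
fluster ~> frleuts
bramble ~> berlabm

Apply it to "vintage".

veignat

The rule is to take characters alternately from the front and the back (1st, last, 2nd, 2nd-last, ...).
On "vintage" that produces "veignat".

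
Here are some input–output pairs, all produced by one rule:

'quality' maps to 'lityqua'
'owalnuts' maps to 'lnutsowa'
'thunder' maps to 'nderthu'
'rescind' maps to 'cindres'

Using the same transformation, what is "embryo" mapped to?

ryoemb

Looking at the pairs, the operation is to move the first 3 characters to the end (rotate left by 3).
"embryo" → "ryoemb".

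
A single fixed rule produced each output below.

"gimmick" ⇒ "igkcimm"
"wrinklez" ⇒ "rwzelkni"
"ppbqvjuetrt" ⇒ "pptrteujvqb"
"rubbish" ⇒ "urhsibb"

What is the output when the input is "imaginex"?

Each output is the input with this applied: move the first 2 characters to the end (rotate left by 2), then reverse the string.
For "imaginex", step one produces "aginexim"; step two turns that into "mixeniga".

mixeniga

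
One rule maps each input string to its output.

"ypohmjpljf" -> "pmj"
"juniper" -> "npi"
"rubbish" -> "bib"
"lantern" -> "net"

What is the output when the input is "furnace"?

ran

The transformation: take characters alternately from the front and the back (1st, last, 2nd, 2nd-last, ...), then keep only the last 3 characters.
Starting from "furnace": after the first operation, "feucran"; after the second, "ran".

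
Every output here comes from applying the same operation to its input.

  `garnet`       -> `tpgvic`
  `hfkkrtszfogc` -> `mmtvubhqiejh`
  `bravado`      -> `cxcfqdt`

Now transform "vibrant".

dtcpvxk

Rule — shift every letter 2 places forward in the alphabet (wrapping around), then move the first 2 characters to the end (rotate left by 2).
Working it through for "vibrant": intermediate "xkdtcpv", final "dtcpvxk".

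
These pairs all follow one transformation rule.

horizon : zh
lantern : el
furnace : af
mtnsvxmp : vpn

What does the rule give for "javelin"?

Rule — move the first 3 characters to the end (rotate left by 3), then keep one character in every 3, starting at position 2 (positions 2nd, 5th, 8th, ...).
Starting from "javelin": after the first operation, "elinjav"; after the second, "lj".

lj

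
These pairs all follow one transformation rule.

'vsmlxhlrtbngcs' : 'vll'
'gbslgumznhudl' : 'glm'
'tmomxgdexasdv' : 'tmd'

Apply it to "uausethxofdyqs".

The pattern: keep one character in every 3, starting at position 1 (positions 1st, 4th, 7th, ...), then keep only the first 3 characters.
Working it through for "uausethxofdyqs": intermediate "ushfq", final "ush".
(Check on "tmomxgdexasdv": → "tmdav" → "tmd" ✓)

ush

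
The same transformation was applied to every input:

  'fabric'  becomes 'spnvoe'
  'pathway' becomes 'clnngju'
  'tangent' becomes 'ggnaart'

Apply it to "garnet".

tgnrea

The rule is to take characters alternately from the front and the back (1st, last, 2nd, 2nd-last, ...), then shift every letter 13 places forward in the alphabet (wrapping around) — i.e. ROT13.
"garnet" → "gtaern" → "tgnrea".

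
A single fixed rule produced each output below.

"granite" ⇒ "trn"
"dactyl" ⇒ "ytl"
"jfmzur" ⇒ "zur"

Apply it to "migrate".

What's happening: sort the characters into reverse alphabetical order, then keep only the first 3 characters.
Working it through for "migrate": intermediate "trmigea", final "trm".

trm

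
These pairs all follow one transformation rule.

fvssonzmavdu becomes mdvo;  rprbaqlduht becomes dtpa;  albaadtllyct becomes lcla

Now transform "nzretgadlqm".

dmzt

The transformation: keep one character in every 3, starting at position 2 (positions 2nd, 5th, 8th, ...), then move the first 2 characters to the end (rotate left by 2).
Starting from "nzretgadlqm": after the first operation, "ztdm"; after the second, "dmzt".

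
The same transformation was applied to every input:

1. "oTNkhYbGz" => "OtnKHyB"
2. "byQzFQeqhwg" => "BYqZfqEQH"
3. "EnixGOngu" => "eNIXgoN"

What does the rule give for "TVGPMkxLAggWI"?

tvgpmKXlaGG

Looking at the pairs, the operation is to delete the last 2 characters, then flip the case of every letter.
"TVGPMkxLAggWI" → "TVGPMkxLAgg" → "tvgpmKXlaGG".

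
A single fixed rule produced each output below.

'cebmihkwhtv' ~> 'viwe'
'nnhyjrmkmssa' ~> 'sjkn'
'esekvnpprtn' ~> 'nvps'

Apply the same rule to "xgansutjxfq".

What's happening: keep one character in every 3, starting at position 2 (positions 2nd, 5th, 8th, ...), then swap the first and last characters.
Doing the same to "xgansutjxfq": "qsjg".

qsjg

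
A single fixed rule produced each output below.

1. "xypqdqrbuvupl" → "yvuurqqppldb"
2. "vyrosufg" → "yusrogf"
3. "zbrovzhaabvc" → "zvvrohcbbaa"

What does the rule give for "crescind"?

The pattern: delete the first character, then sort the characters into reverse alphabetical order.
"crescind" → "rescind" → "srniedc".

srniedc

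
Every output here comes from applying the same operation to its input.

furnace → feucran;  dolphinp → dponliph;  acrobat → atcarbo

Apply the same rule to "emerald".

Each output is the input with this applied: take characters alternately from the front and the back (1st, last, 2nd, 2nd-last, ...).
Doing the same to "emerald": "edmlear".

edmlear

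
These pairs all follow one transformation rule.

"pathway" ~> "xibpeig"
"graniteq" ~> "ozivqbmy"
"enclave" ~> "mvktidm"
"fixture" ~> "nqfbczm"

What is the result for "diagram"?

Each output is the input with this applied: shift every letter 8 places forward in the alphabet (wrapping around).
On "diagram" that produces "lqioziu".

lqioziu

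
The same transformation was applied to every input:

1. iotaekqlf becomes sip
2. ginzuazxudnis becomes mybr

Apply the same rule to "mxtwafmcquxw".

Each output is the input with this applied: shift every letter 4 places forward in the alphabet (wrapping around), then keep one character in every 3, starting at position 2 (positions 2nd, 5th, 8th, ...).
Starting from "mxtwafmcquxw": after the first operation, "qbxaejqguyba"; after the second, "begb".

begb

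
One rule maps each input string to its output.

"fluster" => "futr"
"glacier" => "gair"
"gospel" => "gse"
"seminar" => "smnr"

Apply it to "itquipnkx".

iqinx

The transformation: keep every other character starting from the first (positions 1st, 3rd, 5th, ...).
Applying that to "itquipnkx" gives "iqinx".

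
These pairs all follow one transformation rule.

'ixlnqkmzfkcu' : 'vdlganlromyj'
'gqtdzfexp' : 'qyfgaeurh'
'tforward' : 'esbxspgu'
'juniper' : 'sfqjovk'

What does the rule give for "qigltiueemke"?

The pattern: reverse the string, then shift every letter 1 place forward in the alphabet (wrapping around).
On "qigltiueemke": the first step gives "ekmeeuitlgiq", and the second then gives "flnffvjumhjr".

flnffvjumhjr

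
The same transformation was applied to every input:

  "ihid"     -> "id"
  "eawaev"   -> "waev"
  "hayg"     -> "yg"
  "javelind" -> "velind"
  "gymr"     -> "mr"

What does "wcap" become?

ap

The pattern: delete the first 2 characters.
So "wcap" becomes "ap".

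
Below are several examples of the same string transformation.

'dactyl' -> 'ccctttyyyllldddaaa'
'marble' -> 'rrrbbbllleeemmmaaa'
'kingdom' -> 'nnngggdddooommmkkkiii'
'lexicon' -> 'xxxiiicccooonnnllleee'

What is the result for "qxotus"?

The pattern: move the first 2 characters to the end (rotate left by 2), then repeat every character 3 times.
Working it through for "qxotus": intermediate "otusqx", final "oootttuuusssqqqxxx".

oootttuuusssqqqxxx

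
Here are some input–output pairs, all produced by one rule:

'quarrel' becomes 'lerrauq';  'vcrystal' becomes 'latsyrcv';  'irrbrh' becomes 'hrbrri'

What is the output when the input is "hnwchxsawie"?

Looking at the pairs, the operation is to reverse the string.
On "hnwchxsawie" that produces "eiwasxhcwnh".

eiwasxhcwnh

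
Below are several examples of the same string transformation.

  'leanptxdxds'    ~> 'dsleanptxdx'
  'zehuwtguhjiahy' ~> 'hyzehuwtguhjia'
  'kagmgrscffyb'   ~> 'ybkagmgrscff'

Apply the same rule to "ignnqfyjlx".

lxignnqfyj

The rule is to move the last 2 characters to the front (rotate right by 2).
So "ignnqfyjlx" becomes "lxignnqfyj".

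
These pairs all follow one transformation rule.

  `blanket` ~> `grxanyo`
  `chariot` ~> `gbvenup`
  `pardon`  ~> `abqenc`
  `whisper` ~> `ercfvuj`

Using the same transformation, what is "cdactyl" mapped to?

ylgpnqp

Rule — reverse the string, then shift every letter 13 places forward in the alphabet (wrapping around) — i.e. ROT13.
Applying that to "cdactyl" gives "ylgpnqp".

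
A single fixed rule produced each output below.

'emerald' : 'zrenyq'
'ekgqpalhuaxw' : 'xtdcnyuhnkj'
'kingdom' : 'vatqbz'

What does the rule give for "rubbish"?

hoovfu

The pattern: delete the first character, then shift every letter 13 places forward in the alphabet (wrapping around) — i.e. ROT13.
Working it through for "rubbish": intermediate "ubbish", final "hoovfu".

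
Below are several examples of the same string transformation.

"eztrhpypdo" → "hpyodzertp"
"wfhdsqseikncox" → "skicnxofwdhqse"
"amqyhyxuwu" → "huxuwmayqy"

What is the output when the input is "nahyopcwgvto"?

In each case the input is transformed by: swap each adjacent pair of characters (1↔2, 3↔4, ...), then swap the front and back halves of the string.
"nahyopcwgvto" → "anyhpowcvgot" → "wcvgotanyhpo".

wcvgotanyhpo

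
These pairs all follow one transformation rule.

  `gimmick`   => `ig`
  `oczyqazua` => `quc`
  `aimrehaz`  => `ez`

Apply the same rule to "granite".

The transformation: move the first 2 characters to the end (rotate left by 2), then keep one character in every 3, starting at position 3 (positions 3rd, 6th, 9th, ...).
On "granite": the first step gives "anitegr", and the second then gives "ig".
(Check on "gimmick": → "mmickgi" → "ig" ✓)

ig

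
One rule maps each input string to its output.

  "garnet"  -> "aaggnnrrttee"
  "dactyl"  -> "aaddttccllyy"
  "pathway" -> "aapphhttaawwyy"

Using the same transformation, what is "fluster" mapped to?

llffssuueettrr

The rule is to swap each adjacent pair of characters (1↔2, 3↔4, ...), then double every character.
Starting from "fluster": after the first operation, "lfsuetr"; after the second, "llffssuueettrr".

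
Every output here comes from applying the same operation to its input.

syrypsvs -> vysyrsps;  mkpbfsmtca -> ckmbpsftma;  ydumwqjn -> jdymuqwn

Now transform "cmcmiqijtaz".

zmcmcqijiat

What's happening: swap each adjacent pair of characters (1↔2, 3↔4, ...), then move the last character to the front.
For "cmcmiqijtaz", step one produces "mcmcqijiatz"; step two turns that into "zmcmcqijiat".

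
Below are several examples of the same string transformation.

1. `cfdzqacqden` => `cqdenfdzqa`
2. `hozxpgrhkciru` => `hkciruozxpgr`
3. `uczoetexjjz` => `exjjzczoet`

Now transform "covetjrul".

jrulovet

The rule is to delete the first character, then swap the front and back halves of the string.
Applying both steps to "covetjrul": "ovetjrul", then "jrulovet".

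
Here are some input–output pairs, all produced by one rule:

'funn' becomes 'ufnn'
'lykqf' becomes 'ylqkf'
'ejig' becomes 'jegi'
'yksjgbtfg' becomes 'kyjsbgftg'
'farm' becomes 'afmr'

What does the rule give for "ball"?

abll

What's happening: swap each adjacent pair of characters (1↔2, 3↔4, ...).
"ball" → "abll".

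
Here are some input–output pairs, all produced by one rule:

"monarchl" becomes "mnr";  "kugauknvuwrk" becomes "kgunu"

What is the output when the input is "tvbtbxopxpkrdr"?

tbboxk

Rule — delete the last 2 characters, then keep every other character starting from the first (positions 1st, 3rd, 5th, ...).
Working it through for "tvbtbxopxpkrdr": intermediate "tvbtbxopxpkr", final "tbboxk".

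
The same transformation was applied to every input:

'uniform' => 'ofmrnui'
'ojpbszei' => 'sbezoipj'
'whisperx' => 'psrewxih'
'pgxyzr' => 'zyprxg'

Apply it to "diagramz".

Each output is the input with this applied: move the first 3 characters to the end (rotate left by 3), then swap each adjacent pair of characters (1↔2, 3↔4, ...).
Starting from "diagramz": after the first operation, "gramzdia"; after the second, "rgmadzai".

rgmadzai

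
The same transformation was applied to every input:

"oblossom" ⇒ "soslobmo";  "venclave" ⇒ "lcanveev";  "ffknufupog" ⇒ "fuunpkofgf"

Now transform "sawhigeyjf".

Each output is the input with this applied: swap the front and back halves of the string, then take characters alternately from the front and the back (1st, last, 2nd, 2nd-last, ...).
Working it through for "sawhigeyjf": intermediate "geyjfsawhi", final "giehywjafs".

giehywjafs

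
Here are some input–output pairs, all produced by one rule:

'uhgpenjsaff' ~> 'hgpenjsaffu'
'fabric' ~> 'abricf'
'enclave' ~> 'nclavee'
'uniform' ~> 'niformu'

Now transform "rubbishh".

ubbishhr

The transformation: move the first character to the end.
For "rubbishh" the result is "ubbishhr".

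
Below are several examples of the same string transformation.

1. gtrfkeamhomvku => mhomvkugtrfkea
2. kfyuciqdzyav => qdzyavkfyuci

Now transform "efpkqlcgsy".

The rule is to swap the front and back halves of the string.
Doing the same to "efpkqlcgsy": "lcgsyefpkq".

lcgsyefpkq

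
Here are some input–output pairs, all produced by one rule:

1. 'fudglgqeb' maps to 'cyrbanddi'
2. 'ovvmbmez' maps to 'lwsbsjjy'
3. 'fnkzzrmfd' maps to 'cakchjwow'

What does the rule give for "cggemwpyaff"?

zcdcdxbvjmt

The rule is to shift every letter 3 places backward in the alphabet (wrapping around), then take characters alternately from the front and the back (1st, last, 2nd, 2nd-last, ...).
For "cggemwpyaff", step one produces "zddbjtmvxcc"; step two turns that into "zcdcdxbvjmt".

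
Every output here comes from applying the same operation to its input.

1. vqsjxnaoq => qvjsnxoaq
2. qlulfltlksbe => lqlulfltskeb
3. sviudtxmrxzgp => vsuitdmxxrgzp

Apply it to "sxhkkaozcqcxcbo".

Each output is the input with this applied: swap each adjacent pair of characters (1↔2, 3↔4, ...).
Applying that to "sxhkkaozcqcxcbo" gives "xskhakzoqcxcbco".

xskhakzoqcxcbco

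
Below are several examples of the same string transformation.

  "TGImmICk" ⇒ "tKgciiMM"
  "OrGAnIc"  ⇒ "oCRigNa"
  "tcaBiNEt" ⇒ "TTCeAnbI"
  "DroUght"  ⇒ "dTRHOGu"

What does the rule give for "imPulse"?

IEMSpLU

What's happening: flip the case of every letter, then take characters alternately from the front and the back (1st, last, 2nd, 2nd-last, ...).
"imPulse" → "IEMSpLU".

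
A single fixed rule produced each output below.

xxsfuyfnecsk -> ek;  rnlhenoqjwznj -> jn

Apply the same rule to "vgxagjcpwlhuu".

wu

What's happening: keep one character in every 3, starting at position 3 (positions 3rd, 6th, 9th, ...), then delete the first 2 characters.
For "vgxagjcpwlhuu", step one produces "xjwu"; step two turns that into "wu".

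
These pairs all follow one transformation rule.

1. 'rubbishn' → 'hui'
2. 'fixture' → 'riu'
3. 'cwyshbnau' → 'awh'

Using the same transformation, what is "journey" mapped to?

Each output is the input with this applied: move the last 2 characters to the front (rotate right by 2), then keep one character in every 3, starting at position 1 (positions 1st, 4th, 7th, ...).
Applying that to "journey" gives "eon".

eon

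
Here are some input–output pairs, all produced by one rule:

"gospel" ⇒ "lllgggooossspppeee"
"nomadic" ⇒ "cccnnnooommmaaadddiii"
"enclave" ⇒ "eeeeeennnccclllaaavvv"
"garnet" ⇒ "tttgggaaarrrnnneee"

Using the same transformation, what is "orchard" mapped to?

What's happening: move the last character to the front, then repeat every character 3 times.
On "orchard": the first step gives "dorchar", and the second then gives "dddooorrrccchhhaaarrr".
(Check on "nomadic": → "cnomadi" → "cccnnnooommmaaadddiii" ✓)

dddooorrrccchhhaaarrr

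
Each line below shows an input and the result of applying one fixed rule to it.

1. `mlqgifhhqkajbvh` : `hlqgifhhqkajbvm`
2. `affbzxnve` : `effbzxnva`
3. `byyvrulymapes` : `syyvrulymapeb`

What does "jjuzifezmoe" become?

The rule is to swap the first and last characters.
For "jjuzifezmoe" the result is "ejuzifezmoj".

ejuzifezmoj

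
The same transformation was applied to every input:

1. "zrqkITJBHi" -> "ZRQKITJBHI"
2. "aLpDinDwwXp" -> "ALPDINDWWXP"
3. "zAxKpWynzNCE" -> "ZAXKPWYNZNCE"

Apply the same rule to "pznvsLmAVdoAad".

The transformation: convert every letter to uppercase.
So "pznvsLmAVdoAad" becomes "PZNVSLMAVDOAAD".

PZNVSLMAVDOAAD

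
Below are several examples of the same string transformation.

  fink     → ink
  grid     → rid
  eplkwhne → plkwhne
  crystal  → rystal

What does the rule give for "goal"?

oal

Looking at the pairs, the operation is to delete the first character.
For "goal" the result is "oal".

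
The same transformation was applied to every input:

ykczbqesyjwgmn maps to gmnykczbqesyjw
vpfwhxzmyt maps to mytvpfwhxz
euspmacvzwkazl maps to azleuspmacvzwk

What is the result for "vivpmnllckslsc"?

The transformation: move the last 3 characters to the front (rotate right by 3).
Applying that to "vivpmnllckslsc" gives "lscvivpmnllcks".

lscvivpmnllcks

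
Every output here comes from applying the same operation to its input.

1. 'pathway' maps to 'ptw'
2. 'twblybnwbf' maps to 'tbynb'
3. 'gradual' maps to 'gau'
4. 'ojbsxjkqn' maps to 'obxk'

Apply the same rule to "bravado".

baa

The rule is to swap each adjacent pair of characters (1↔2, 3↔4, ...), then keep every other character starting from the second (positions 2nd, 4th, 6th, ...).
For "bravado" the result is "baa".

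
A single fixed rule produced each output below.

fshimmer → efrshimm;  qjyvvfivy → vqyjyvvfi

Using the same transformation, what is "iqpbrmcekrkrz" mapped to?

Looking at the pairs, the operation is to swap the first and last characters, then move the last 2 characters to the front (rotate right by 2).
Applying both steps to "iqpbrmcekrkrz": "zqpbrmcekrkri", then "rizqpbrmcekrk".

rizqpbrmcekrk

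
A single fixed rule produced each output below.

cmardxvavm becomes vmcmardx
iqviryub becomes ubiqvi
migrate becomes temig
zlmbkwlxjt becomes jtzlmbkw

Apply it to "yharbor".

oryha

The rule is to move the last 2 characters to the front (rotate right by 2), then delete the last 2 characters.
Doing the same to "yharbor": "oryha".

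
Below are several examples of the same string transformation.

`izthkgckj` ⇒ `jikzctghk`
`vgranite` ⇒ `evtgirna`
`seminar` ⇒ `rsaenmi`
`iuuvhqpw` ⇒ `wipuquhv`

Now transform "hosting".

The pattern: reverse the string, then take characters alternately from the front and the back (1st, last, 2nd, 2nd-last, ...).
Working it through for "hosting": intermediate "gnitsoh", final "ghnoist".
(Check on "vgranite": → "etinargv" → "evtgirna" ✓)

ghnoist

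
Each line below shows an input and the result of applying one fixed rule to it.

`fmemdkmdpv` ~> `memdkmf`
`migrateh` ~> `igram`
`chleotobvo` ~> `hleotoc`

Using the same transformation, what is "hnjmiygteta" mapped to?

The rule is to delete the last 3 characters, then move the first character to the end.
Applying that to "hnjmiygteta" gives "njmiygth".

njmiygth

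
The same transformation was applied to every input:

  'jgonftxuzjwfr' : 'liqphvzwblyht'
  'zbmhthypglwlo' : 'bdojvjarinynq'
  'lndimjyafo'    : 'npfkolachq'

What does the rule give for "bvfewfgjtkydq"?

dxhgyhilvmafs

The transformation: shift every letter 2 places forward in the alphabet (wrapping around).
"bvfewfgjtkydq" → "dxhgyhilvmafs".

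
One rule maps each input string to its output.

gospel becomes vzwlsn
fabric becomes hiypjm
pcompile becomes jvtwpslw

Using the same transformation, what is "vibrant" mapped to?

The pattern: shift every letter 7 places forward in the alphabet (wrapping around), then move the first character to the end.
"vibrant" → "piyhuac".

piyhuac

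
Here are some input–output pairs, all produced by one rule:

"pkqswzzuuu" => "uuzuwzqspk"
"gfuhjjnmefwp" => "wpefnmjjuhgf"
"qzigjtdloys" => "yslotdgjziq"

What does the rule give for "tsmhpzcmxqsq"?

The rule is to reverse the string, then swap each adjacent pair of characters (1↔2, 3↔4, ...).
"tsmhpzcmxqsq" → "sqxqcmpzmhts".

sqxqcmpzmhts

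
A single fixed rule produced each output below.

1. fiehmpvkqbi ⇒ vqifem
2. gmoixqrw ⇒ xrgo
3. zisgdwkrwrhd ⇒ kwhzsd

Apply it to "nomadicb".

Looking at the pairs, the operation is to keep every other character starting from the first (positions 1st, 3rd, 5th, ...), then swap the front and back halves of the string.
Doing the same to "nomadicb": "dcnm".

dcnm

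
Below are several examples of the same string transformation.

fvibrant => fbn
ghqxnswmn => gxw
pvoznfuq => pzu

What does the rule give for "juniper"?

jir

The rule is to keep one character in every 3, starting at position 1 (positions 1st, 4th, 7th, ...).
For "juniper" the result is "jir".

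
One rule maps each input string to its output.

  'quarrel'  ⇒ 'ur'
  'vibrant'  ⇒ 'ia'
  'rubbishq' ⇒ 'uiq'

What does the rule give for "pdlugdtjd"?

The pattern: keep one character in every 3, starting at position 2 (positions 2nd, 5th, 8th, ...).
For "pdlugdtjd" the result is "dgj".

dgj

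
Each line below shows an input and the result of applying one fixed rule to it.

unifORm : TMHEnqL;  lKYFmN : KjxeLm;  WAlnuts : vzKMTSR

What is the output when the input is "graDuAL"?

The transformation: flip the case of every letter, then shift every letter 1 place backward in the alphabet (wrapping around).
So "graDuAL" becomes "FQZcTzk".

FQZcTzk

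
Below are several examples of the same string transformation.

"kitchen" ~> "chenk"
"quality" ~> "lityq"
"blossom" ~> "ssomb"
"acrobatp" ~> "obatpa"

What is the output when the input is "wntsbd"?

The transformation: move the first 3 characters to the end (rotate left by 3), then delete the last 2 characters.
For "wntsbd", step one produces "sbdwnt"; step two turns that into "sbdw".
(Check on "acrobatp": → "obatpacr" → "obatpa" ✓)

sbdw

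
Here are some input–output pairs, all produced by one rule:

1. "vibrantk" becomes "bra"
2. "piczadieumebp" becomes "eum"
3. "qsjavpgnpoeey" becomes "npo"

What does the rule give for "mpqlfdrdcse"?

Rule — delete the last 3 characters, then keep only the last 3 characters.
Applying both steps to "mpqlfdrdcse": "mpqlfdrd", then "drd".

drd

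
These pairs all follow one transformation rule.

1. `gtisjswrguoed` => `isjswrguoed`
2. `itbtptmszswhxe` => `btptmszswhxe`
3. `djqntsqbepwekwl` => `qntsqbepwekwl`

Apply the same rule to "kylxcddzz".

lxcddzz

The transformation: delete the first 2 characters.
"kylxcddzz" → "lxcddzz".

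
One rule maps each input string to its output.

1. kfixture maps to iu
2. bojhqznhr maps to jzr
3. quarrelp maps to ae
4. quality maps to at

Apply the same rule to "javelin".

vi

What's happening: keep one character in every 3, starting at position 3 (positions 3rd, 6th, 9th, ...).
Doing the same to "javelin": "vi".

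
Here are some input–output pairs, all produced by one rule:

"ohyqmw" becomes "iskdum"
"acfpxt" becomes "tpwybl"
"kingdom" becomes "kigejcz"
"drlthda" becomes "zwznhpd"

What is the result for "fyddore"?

nabuzzk

Looking at the pairs, the operation is to move the last 2 characters to the front (rotate right by 2), then shift every letter 4 places backward in the alphabet (wrapping around).
"fyddore" → "nabuzzk".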